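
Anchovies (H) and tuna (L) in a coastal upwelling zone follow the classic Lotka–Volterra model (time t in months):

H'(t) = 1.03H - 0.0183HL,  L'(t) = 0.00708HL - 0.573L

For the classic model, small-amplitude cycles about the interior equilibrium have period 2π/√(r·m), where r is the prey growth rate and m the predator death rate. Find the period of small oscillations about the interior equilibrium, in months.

Here r = 1.03 and m = 0.573, so r·m = 0.59.
ω = √0.59 = 0.768 per month, hence T = 2π/ω ≈ 8.18 months.

T ≈ 8.18 months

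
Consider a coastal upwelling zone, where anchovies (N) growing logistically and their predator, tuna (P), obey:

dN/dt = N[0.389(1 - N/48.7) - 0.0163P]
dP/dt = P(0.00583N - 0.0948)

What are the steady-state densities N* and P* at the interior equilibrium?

N* ≈ 16.3, P* ≈ 15.9

From dP/dt = 0 with P > 0: 0.00583N* = 0.0948, so N* = 16.3.
Substitute into dN/dt = 0: 0.389(1 - 16.3/48.7) = 0.0163P*.
The bracket is 0.666, giving P* = 0.259/0.0163 = 15.9.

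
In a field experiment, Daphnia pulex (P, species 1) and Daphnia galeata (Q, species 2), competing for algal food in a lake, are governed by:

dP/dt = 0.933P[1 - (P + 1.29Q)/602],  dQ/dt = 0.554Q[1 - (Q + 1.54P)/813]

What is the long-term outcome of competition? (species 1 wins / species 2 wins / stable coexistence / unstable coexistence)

Compare the nullcline intercepts: K1/α12 = 602/1.29 = 467 < K2 = 813; K2/α21 = 813/1.54 = 528 < K1 = 602.
Since both are reversed, neither can invade when rare; the interior point is a saddle.

unstable coexistence (outcome depends on initial conditions)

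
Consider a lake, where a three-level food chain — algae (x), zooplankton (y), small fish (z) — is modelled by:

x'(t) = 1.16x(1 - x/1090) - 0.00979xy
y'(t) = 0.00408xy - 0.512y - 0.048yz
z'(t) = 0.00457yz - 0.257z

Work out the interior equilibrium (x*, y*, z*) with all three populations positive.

x* ≈ 573, y* ≈ 56.2, z* ≈ 38

From dz/dt = 0: 0.00457y* = 0.257, so y* = 56.2.
From dx/dt = 0: 1.16(1 - x*/1090) = 0.00979·56.2, giving x* = 1090·(1 - 0.475) = 573.
From dy/dt = 0: 0.00408·573 - 0.512 = 0.048z*, so z* = 1.82/0.048 = 38.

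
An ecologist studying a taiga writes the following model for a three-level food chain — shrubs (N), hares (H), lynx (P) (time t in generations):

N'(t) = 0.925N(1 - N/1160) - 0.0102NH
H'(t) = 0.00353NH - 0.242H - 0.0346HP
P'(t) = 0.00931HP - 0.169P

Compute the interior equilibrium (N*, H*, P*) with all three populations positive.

N* ≈ 928, H* ≈ 18.2, P* ≈ 87.7

From dP/dt = 0: 0.00931H* = 0.169, so H* = 18.2.
From dN/dt = 0: 0.925(1 - N*/1160) = 0.0102·18.2, giving N* = 1160·(1 - 0.2) = 928.
From dH/dt = 0: 0.00353·928 - 0.242 = 0.0346P*, so P* = 3.03/0.0346 = 87.7.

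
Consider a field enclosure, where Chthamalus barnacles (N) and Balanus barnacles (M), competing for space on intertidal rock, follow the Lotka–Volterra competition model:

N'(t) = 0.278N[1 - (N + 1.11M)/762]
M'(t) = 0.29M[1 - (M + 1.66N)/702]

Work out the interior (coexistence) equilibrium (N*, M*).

Setting both brackets to zero gives the nullclines N + 1.11M = 762 and 1.66N + M = 702.
Substituting M = 702 - 1.66N into the first: N(1 - 1.11·1.66) = 762 - 1.11·702.
So N* = -17.2/-0.843 = 20.4, and then M* = 702 - 1.66·20.4 = 668.

N* ≈ 20.4, M* ≈ 668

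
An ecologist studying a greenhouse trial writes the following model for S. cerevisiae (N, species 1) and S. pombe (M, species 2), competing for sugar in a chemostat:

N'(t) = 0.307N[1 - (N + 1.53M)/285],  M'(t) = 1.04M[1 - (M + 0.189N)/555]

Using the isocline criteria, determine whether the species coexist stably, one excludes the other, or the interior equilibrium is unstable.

Compare the nullcline intercepts: K1/α12 = 285/1.53 = 186 < K2 = 555; K2/α21 = 555/0.189 = 2940 > K1 = 285.
Since the inequalities point opposite ways, species 2 can invade but species 1 cannot.

species 2 excludes species 1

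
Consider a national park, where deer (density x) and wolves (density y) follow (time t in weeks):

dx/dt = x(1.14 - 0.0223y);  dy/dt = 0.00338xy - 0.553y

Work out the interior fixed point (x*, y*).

Set dy/dt = 0 with y > 0: 0.00338x - 0.553 = 0, so x* = 0.553/0.00338 = 164.
Set dx/dt = 0 with x > 0: 1.14 - 0.0223y = 0, so y* = 1.14/0.0223 = 51.1.

x* ≈ 164, y* ≈ 51.1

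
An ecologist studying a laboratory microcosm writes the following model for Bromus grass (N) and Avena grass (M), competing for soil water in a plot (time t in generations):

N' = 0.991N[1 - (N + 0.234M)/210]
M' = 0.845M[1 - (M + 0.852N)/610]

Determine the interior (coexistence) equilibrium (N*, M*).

N* ≈ 84, M* ≈ 538

Setting both brackets to zero gives the nullclines N + 0.234M = 210 and 0.852N + M = 610.
Substituting M = 610 - 0.852N into the first: N(1 - 0.234·0.852) = 210 - 0.234·610.
So N* = 67.3/0.801 = 84, and then M* = 610 - 0.852·84 = 538.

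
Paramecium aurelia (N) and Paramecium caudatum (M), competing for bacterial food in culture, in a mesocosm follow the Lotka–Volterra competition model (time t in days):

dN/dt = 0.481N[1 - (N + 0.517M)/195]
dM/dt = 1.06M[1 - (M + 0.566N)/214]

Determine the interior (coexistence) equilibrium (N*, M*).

Setting both brackets to zero gives the nullclines N + 0.517M = 195 and 0.566N + M = 214.
Substituting M = 214 - 0.566N into the first: N(1 - 0.517·0.566) = 195 - 0.517·214.
So N* = 84.4/0.707 = 119, and then M* = 214 - 0.566·119 = 146.

N* ≈ 119, M* ≈ 146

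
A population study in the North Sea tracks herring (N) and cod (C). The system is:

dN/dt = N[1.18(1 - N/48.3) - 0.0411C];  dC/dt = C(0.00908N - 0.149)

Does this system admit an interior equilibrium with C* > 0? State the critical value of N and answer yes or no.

Threshold N = 16.4; K > 16.4, so yes, the predator persists.

The predator equation gives dC/dt > 0 only when N > 0.149/0.00908 = 16.4.
Without the predator, N → K = 48.3. Since 48.3 > 16.4, the predator can invade and persist.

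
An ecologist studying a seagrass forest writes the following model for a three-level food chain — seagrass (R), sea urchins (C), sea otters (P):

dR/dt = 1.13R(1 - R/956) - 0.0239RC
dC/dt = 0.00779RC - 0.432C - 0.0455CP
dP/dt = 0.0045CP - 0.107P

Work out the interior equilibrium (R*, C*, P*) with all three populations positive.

R* ≈ 475, C* ≈ 23.8, P* ≈ 71.9

From dP/dt = 0: 0.0045C* = 0.107, so C* = 23.8.
From dR/dt = 0: 1.13(1 - R*/956) = 0.0239·23.8, giving R* = 956·(1 - 0.503) = 475.
From dC/dt = 0: 0.00779·475 - 0.432 = 0.0455P*, so P* = 3.27/0.0455 = 71.9.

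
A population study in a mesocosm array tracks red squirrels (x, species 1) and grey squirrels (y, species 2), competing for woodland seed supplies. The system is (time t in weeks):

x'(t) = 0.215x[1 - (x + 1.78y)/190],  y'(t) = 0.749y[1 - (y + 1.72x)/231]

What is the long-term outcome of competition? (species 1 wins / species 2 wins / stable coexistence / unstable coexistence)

unstable coexistence (outcome depends on initial conditions)

Compare the nullcline intercepts: K1/α12 = 190/1.78 = 107 < K2 = 231; K2/α21 = 231/1.72 = 134 < K1 = 190.
Since both are reversed, neither can invade when rare; the interior point is a saddle.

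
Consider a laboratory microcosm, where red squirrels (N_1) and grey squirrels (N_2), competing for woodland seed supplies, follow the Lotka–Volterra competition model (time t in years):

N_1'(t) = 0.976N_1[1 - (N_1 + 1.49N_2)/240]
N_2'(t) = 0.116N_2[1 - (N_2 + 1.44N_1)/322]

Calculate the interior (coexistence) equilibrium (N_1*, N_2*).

Setting both brackets to zero gives the nullclines N_1 + 1.49N_2 = 240 and 1.44N_1 + N_2 = 322.
Substituting N_2 = 322 - 1.44N_1 into the first: N_1(1 - 1.49·1.44) = 240 - 1.49·322.
So N_1* = -240/-1.15 = 209, and then N_2* = 322 - 1.44·209 = 20.6.

N_1* ≈ 209, N_2* ≈ 20.6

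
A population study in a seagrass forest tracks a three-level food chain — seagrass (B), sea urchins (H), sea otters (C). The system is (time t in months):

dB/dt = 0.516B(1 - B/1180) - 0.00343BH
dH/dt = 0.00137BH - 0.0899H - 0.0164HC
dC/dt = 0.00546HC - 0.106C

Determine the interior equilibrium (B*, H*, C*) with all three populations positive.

From dC/dt = 0: 0.00546H* = 0.106, so H* = 19.4.
From dB/dt = 0: 0.516(1 - B*/1180) = 0.00343·19.4, giving B* = 1180·(1 - 0.129) = 1030.
From dH/dt = 0: 0.00137·1030 - 0.0899 = 0.0164C*, so C* = 1.32/0.0164 = 80.4.

B* ≈ 1030, H* ≈ 19.4, C* ≈ 80.4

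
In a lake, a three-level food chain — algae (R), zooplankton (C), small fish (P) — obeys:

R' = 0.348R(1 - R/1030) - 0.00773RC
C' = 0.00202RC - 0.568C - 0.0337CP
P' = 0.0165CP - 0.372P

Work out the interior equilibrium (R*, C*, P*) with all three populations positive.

From dP/dt = 0: 0.0165C* = 0.372, so C* = 22.5.
From dR/dt = 0: 0.348(1 - R*/1030) = 0.00773·22.5, giving R* = 1030·(1 - 0.501) = 514.
From dC/dt = 0: 0.00202·514 - 0.568 = 0.0337P*, so P* = 0.471/0.0337 = 14.

R* ≈ 514, C* ≈ 22.5, P* ≈ 14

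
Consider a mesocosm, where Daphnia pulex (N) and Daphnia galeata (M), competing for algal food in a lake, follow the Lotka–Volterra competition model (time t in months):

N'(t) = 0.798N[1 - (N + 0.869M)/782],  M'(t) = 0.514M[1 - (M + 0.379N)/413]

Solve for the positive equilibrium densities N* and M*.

N* ≈ 631, M* ≈ 174

Setting both brackets to zero gives the nullclines N + 0.869M = 782 and 0.379N + M = 413.
Substituting M = 413 - 0.379N into the first: N(1 - 0.869·0.379) = 782 - 0.869·413.
So N* = 423/0.671 = 631, and then M* = 413 - 0.379·631 = 174.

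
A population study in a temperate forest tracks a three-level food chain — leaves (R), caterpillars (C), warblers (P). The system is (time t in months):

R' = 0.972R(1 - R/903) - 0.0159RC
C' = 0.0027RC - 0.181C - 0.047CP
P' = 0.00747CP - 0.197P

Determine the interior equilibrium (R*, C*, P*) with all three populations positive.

R* ≈ 513, C* ≈ 26.4, P* ≈ 25.6

From dP/dt = 0: 0.00747C* = 0.197, so C* = 26.4.
From dR/dt = 0: 0.972(1 - R*/903) = 0.0159·26.4, giving R* = 903·(1 - 0.431) = 513.
From dC/dt = 0: 0.0027·513 - 0.181 = 0.047P*, so P* = 1.21/0.047 = 25.6.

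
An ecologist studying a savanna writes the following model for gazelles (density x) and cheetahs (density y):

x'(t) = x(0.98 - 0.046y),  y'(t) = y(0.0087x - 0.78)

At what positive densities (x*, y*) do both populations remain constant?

Set dy/dt = 0 with y > 0: 0.0087x - 0.78 = 0, so x* = 0.78/0.0087 = 89.7.
Set dx/dt = 0 with x > 0: 0.98 - 0.046y = 0, so y* = 0.98/0.046 = 21.3.

x* ≈ 89.7, y* ≈ 21.3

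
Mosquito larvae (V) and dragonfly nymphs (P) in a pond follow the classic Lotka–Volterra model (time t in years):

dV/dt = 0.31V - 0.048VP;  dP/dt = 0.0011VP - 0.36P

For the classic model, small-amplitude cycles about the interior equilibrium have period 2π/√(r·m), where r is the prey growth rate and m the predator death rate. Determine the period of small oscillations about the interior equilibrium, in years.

T ≈ 18.8 years

Here r = 0.31 and m = 0.36, so r·m = 0.112.
ω = √0.112 = 0.334 per year, hence T = 2π/ω ≈ 18.8 years.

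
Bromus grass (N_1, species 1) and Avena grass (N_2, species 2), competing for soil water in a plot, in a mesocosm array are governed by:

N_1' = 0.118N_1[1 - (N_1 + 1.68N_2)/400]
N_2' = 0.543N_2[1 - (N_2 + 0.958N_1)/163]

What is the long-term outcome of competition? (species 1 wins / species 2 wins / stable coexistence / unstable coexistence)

Compare the nullcline intercepts: K1/α12 = 400/1.68 = 238 > K2 = 163; K2/α21 = 163/0.958 = 170 < K1 = 400.
Since the inequalities point opposite ways, species 1 can invade but species 2 cannot.

species 1 excludes species 2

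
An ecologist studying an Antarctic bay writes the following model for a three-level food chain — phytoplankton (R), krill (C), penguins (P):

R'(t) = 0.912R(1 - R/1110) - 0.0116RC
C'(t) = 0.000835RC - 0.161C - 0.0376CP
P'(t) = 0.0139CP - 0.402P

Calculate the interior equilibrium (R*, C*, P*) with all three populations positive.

From dP/dt = 0: 0.0139C* = 0.402, so C* = 28.9.
From dR/dt = 0: 0.912(1 - R*/1110) = 0.0116·28.9, giving R* = 1110·(1 - 0.368) = 702.
From dC/dt = 0: 0.000835·702 - 0.161 = 0.0376P*, so P* = 0.425/0.0376 = 11.3.

R* ≈ 702, C* ≈ 28.9, P* ≈ 11.3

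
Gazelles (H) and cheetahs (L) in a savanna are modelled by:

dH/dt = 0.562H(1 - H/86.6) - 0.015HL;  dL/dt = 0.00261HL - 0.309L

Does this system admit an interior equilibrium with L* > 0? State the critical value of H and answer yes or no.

Threshold H = 118; K < 118, so no, the predator goes extinct.

The predator equation gives dL/dt > 0 only when H > 0.309/0.00261 = 118.
Without the predator, H → K = 86.6. Since 86.6 < 118, the predator cannot invade.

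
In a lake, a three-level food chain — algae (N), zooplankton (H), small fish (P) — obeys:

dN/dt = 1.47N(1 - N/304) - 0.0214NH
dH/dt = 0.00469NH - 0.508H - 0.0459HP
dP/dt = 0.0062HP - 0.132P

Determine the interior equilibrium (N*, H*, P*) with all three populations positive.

From dP/dt = 0: 0.0062H* = 0.132, so H* = 21.3.
From dN/dt = 0: 1.47(1 - N*/304) = 0.0214·21.3, giving N* = 304·(1 - 0.31) = 210.
From dH/dt = 0: 0.00469·210 - 0.508 = 0.0459P*, so P* = 0.476/0.0459 = 10.4.

N* ≈ 210, H* ≈ 21.3, P* ≈ 10.4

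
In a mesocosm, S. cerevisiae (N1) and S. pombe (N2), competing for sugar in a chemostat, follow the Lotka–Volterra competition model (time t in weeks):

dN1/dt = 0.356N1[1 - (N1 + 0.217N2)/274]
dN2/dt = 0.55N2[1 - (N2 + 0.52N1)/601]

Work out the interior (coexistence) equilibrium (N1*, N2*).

N1* ≈ 162, N2* ≈ 517

Setting both brackets to zero gives the nullclines N1 + 0.217N2 = 274 and 0.52N1 + N2 = 601.
Substituting N2 = 601 - 0.52N1 into the first: N1(1 - 0.217·0.52) = 274 - 0.217·601.
So N1* = 144/0.887 = 162, and then N2* = 601 - 0.52·162 = 517.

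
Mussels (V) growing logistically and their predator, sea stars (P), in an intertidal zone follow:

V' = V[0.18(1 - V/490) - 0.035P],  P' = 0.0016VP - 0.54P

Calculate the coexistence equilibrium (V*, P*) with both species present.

From dP/dt = 0 with P > 0: 0.0016V* = 0.54, so V* = 338.
Substitute into dV/dt = 0: 0.18(1 - 338/490) = 0.035P*.
The bracket is 0.311, giving P* = 0.056/0.035 = 1.6.

V* ≈ 338, P* ≈ 1.6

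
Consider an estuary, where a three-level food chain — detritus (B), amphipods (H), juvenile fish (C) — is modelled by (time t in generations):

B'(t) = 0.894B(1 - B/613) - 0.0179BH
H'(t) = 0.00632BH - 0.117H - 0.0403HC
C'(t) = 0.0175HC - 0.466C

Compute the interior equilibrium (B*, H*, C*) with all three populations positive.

B* ≈ 286, H* ≈ 26.6, C* ≈ 42

From dC/dt = 0: 0.0175H* = 0.466, so H* = 26.6.
From dB/dt = 0: 0.894(1 - B*/613) = 0.0179·26.6, giving B* = 613·(1 - 0.533) = 286.
From dH/dt = 0: 0.00632·286 - 0.117 = 0.0403C*, so C* = 1.69/0.0403 = 42.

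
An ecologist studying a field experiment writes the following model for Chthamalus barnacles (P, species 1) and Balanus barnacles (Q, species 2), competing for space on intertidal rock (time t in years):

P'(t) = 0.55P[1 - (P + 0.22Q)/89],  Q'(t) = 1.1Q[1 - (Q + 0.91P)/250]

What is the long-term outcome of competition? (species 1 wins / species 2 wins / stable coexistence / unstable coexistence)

Compare the nullcline intercepts: K1/α12 = 89/0.22 = 405 > K2 = 250; K2/α21 = 250/0.91 = 275 > K1 = 89.
Since both inequalities hold, each species can invade when rare, so the interior equilibrium is stable.

stable coexistence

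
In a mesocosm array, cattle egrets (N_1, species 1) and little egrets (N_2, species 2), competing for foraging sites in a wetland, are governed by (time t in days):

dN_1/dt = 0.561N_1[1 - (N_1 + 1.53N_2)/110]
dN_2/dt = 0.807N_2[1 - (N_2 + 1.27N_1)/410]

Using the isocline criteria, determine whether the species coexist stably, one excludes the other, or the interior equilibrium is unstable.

species 2 excludes species 1

Compare the nullcline intercepts: K1/α12 = 110/1.53 = 71.9 < K2 = 410; K2/α21 = 410/1.27 = 323 > K1 = 110.
Since the inequalities point opposite ways, species 2 can invade but species 1 cannot.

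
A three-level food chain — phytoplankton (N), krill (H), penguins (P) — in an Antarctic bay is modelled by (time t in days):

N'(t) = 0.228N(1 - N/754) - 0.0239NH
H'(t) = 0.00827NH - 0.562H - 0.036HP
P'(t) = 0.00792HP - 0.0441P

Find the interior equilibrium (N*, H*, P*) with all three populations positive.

From dP/dt = 0: 0.00792H* = 0.0441, so H* = 5.57.
From dN/dt = 0: 0.228(1 - N*/754) = 0.0239·5.57, giving N* = 754·(1 - 0.584) = 314.
From dH/dt = 0: 0.00827·314 - 0.562 = 0.036P*, so P* = 2.03/0.036 = 56.5.

N* ≈ 314, H* ≈ 5.57, P* ≈ 56.5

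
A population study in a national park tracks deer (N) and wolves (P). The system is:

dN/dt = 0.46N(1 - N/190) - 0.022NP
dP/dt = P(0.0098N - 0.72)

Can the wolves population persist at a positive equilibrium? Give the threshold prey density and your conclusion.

Threshold N = 73.5; K > 73.5, so yes, the predator persists.

The predator equation gives dP/dt > 0 only when N > 0.72/0.0098 = 73.5.
Without the predator, N → K = 190. Since 190 > 73.5, the predator can invade and persist.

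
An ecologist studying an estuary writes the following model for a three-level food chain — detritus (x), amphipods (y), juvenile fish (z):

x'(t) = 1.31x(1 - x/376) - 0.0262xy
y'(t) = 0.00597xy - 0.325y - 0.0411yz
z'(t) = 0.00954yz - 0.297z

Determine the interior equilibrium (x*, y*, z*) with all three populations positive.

x* ≈ 142, y* ≈ 31.1, z* ≈ 12.7

From dz/dt = 0: 0.00954y* = 0.297, so y* = 31.1.
From dx/dt = 0: 1.31(1 - x*/376) = 0.0262·31.1, giving x* = 376·(1 - 0.623) = 142.
From dy/dt = 0: 0.00597·142 - 0.325 = 0.0411z*, so z* = 0.522/0.0411 = 12.7.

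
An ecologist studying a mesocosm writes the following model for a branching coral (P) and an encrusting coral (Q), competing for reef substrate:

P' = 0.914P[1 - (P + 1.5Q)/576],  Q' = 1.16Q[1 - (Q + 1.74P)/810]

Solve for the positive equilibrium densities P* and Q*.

Setting both brackets to zero gives the nullclines P + 1.5Q = 576 and 1.74P + Q = 810.
Substituting Q = 810 - 1.74P into the first: P(1 - 1.5·1.74) = 576 - 1.5·810.
So P* = -639/-1.61 = 397, and then Q* = 810 - 1.74·397 = 119.

P* ≈ 397, Q* ≈ 119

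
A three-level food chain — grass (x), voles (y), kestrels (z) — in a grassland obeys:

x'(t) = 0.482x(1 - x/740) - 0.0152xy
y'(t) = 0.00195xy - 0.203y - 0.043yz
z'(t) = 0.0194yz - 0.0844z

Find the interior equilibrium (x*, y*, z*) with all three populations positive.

x* ≈ 638, y* ≈ 4.35, z* ≈ 24.2

From dz/dt = 0: 0.0194y* = 0.0844, so y* = 4.35.
From dx/dt = 0: 0.482(1 - x*/740) = 0.0152·4.35, giving x* = 740·(1 - 0.137) = 638.
From dy/dt = 0: 0.00195·638 - 0.203 = 0.043z*, so z* = 1.04/0.043 = 24.2.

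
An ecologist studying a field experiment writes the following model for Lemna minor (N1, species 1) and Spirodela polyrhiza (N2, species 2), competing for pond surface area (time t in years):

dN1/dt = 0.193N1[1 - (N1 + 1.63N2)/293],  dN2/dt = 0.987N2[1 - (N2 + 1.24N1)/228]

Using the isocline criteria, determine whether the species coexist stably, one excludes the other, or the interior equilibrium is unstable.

Compare the nullcline intercepts: K1/α12 = 293/1.63 = 180 < K2 = 228; K2/α21 = 228/1.24 = 184 < K1 = 293.
Since both are reversed, neither can invade when rare; the interior point is a saddle.

unstable coexistence (outcome depends on initial conditions)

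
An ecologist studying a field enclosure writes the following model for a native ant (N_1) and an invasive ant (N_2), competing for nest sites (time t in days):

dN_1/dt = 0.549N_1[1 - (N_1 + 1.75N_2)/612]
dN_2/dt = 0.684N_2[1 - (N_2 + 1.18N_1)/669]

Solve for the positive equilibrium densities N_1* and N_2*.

Setting both brackets to zero gives the nullclines N_1 + 1.75N_2 = 612 and 1.18N_1 + N_2 = 669.
Substituting N_2 = 669 - 1.18N_1 into the first: N_1(1 - 1.75·1.18) = 612 - 1.75·669.
So N_1* = -559/-1.06 = 525, and then N_2* = 669 - 1.18·525 = 49.9.

N_1* ≈ 525, N_2* ≈ 49.9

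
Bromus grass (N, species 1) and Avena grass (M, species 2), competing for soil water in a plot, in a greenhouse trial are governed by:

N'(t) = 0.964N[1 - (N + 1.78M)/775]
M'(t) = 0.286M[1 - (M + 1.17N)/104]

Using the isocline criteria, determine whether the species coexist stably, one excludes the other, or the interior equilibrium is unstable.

species 1 excludes species 2

Compare the nullcline intercepts: K1/α12 = 775/1.78 = 435 > K2 = 104; K2/α21 = 104/1.17 = 88.9 < K1 = 775.
Since the inequalities point opposite ways, species 1 can invade but species 2 cannot.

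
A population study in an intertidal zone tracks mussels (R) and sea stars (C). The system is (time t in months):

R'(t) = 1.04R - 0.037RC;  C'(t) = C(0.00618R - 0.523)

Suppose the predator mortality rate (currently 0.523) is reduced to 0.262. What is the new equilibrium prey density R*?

At the interior fixed point, setting dC/dt = 0 with C > 0 fixes R* = (predator death rate)/(RC coefficient) — independent of the other coefficients.
With the change, R* = 0.262/0.00618 = 42.4; it falls from 84.6.

R* ≈ 42.4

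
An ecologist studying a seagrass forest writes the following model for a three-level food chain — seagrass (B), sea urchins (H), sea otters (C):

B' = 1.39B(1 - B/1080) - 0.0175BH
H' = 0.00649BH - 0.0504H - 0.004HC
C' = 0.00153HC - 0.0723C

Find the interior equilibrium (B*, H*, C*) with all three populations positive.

B* ≈ 437, H* ≈ 47.3, C* ≈ 697

From dC/dt = 0: 0.00153H* = 0.0723, so H* = 47.3.
From dB/dt = 0: 1.39(1 - B*/1080) = 0.0175·47.3, giving B* = 1080·(1 - 0.595) = 437.
From dH/dt = 0: 0.00649·437 - 0.0504 = 0.004C*, so C* = 2.79/0.004 = 697.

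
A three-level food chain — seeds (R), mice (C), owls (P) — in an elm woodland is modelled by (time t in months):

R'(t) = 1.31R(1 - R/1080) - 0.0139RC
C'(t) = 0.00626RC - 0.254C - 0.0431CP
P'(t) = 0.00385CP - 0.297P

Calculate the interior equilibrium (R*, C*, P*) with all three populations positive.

R* ≈ 196, C* ≈ 77.1, P* ≈ 22.6

From dP/dt = 0: 0.00385C* = 0.297, so C* = 77.1.
From dR/dt = 0: 1.31(1 - R*/1080) = 0.0139·77.1, giving R* = 1080·(1 - 0.819) = 196.
From dC/dt = 0: 0.00626·196 - 0.254 = 0.0431P*, so P* = 0.973/0.0431 = 22.6.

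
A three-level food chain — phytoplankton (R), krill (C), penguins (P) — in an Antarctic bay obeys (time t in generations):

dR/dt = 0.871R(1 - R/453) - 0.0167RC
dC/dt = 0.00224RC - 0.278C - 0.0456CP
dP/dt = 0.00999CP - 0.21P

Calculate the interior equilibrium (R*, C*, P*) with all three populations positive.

R* ≈ 270, C* ≈ 21, P* ≈ 7.19

From dP/dt = 0: 0.00999C* = 0.21, so C* = 21.
From dR/dt = 0: 0.871(1 - R*/453) = 0.0167·21, giving R* = 453·(1 - 0.403) = 270.
From dC/dt = 0: 0.00224·270 - 0.278 = 0.0456P*, so P* = 0.328/0.0456 = 7.19.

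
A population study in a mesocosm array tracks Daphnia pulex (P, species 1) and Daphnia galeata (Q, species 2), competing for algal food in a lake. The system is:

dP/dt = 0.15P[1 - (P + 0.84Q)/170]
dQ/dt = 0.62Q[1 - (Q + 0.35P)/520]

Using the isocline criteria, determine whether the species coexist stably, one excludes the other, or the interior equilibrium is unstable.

Compare the nullcline intercepts: K1/α12 = 170/0.84 = 202 < K2 = 520; K2/α21 = 520/0.35 = 1490 > K1 = 170.
Since the inequalities point opposite ways, species 2 can invade but species 1 cannot.

species 2 excludes species 1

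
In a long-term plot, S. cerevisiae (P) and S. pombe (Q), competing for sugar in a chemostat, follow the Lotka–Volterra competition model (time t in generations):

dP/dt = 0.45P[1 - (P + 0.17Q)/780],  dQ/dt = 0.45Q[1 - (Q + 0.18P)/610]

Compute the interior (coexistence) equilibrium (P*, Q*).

P* ≈ 698, Q* ≈ 484

Setting both brackets to zero gives the nullclines P + 0.17Q = 780 and 0.18P + Q = 610.
Substituting Q = 610 - 0.18P into the first: P(1 - 0.17·0.18) = 780 - 0.17·610.
So P* = 676/0.969 = 698, and then Q* = 610 - 0.18·698 = 484.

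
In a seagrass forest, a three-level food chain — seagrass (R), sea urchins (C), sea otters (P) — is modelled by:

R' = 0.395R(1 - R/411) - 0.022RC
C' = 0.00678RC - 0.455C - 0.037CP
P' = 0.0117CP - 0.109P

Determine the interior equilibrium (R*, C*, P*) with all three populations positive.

R* ≈ 198, C* ≈ 9.32, P* ≈ 23.9

From dP/dt = 0: 0.0117C* = 0.109, so C* = 9.32.
From dR/dt = 0: 0.395(1 - R*/411) = 0.022·9.32, giving R* = 411·(1 - 0.519) = 198.
From dC/dt = 0: 0.00678·198 - 0.455 = 0.037P*, so P* = 0.886/0.037 = 23.9.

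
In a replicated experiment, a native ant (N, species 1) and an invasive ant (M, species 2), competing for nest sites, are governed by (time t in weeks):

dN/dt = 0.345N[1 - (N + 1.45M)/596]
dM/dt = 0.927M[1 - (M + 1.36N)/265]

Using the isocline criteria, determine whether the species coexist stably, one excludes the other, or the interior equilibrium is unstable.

Compare the nullcline intercepts: K1/α12 = 596/1.45 = 411 > K2 = 265; K2/α21 = 265/1.36 = 195 < K1 = 596.
Since the inequalities point opposite ways, species 1 can invade but species 2 cannot.

species 1 excludes species 2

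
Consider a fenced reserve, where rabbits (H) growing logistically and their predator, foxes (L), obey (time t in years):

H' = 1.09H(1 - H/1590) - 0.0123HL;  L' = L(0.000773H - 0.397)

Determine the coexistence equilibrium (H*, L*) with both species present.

H* ≈ 514, L* ≈ 60

From dL/dt = 0 with L > 0: 0.000773H* = 0.397, so H* = 514.
Substitute into dH/dt = 0: 1.09(1 - 514/1590) = 0.0123L*.
The bracket is 0.677, giving L* = 0.738/0.0123 = 60.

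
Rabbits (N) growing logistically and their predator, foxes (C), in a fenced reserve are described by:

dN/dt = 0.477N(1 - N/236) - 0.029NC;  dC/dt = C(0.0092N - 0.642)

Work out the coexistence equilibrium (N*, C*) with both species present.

N* ≈ 69.8, C* ≈ 11.6

From dC/dt = 0 with C > 0: 0.0092N* = 0.642, so N* = 69.8.
Substitute into dN/dt = 0: 0.477(1 - 69.8/236) = 0.029C*.
The bracket is 0.704, giving C* = 0.336/0.029 = 11.6.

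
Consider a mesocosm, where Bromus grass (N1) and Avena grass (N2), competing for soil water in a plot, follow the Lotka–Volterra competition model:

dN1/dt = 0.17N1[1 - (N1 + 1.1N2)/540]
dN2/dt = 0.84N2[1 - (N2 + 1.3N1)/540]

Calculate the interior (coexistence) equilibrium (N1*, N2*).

N1* ≈ 126, N2* ≈ 377

Setting both brackets to zero gives the nullclines N1 + 1.1N2 = 540 and 1.3N1 + N2 = 540.
Substituting N2 = 540 - 1.3N1 into the first: N1(1 - 1.1·1.3) = 540 - 1.1·540.
So N1* = -54/-0.43 = 126, and then N2* = 540 - 1.3·126 = 377.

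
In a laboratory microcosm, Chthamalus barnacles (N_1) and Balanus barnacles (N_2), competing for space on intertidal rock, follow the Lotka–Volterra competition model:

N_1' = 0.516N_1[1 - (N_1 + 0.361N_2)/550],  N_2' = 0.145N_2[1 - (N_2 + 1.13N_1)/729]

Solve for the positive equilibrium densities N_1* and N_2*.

N_1* ≈ 484, N_2* ≈ 182

Setting both brackets to zero gives the nullclines N_1 + 0.361N_2 = 550 and 1.13N_1 + N_2 = 729.
Substituting N_2 = 729 - 1.13N_1 into the first: N_1(1 - 0.361·1.13) = 550 - 0.361·729.
So N_1* = 287/0.592 = 484, and then N_2* = 729 - 1.13·484 = 182.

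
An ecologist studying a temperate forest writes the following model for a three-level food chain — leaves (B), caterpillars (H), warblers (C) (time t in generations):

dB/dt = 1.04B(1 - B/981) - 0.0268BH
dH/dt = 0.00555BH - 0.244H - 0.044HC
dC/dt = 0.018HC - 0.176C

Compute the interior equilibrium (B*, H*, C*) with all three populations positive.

B* ≈ 734, H* ≈ 9.78, C* ≈ 87

From dC/dt = 0: 0.018H* = 0.176, so H* = 9.78.
From dB/dt = 0: 1.04(1 - B*/981) = 0.0268·9.78, giving B* = 981·(1 - 0.252) = 734.
From dH/dt = 0: 0.00555·734 - 0.244 = 0.044C*, so C* = 3.83/0.044 = 87.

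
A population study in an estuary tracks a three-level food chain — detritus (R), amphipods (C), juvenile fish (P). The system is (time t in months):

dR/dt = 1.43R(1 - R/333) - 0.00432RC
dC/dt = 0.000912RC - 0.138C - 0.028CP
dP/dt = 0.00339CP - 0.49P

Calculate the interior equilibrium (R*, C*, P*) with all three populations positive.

From dP/dt = 0: 0.00339C* = 0.49, so C* = 145.
From dR/dt = 0: 1.43(1 - R*/333) = 0.00432·145, giving R* = 333·(1 - 0.437) = 188.
From dC/dt = 0: 0.000912·188 - 0.138 = 0.028P*, so P* = 0.0331/0.028 = 1.18.

R* ≈ 188, C* ≈ 145, P* ≈ 1.18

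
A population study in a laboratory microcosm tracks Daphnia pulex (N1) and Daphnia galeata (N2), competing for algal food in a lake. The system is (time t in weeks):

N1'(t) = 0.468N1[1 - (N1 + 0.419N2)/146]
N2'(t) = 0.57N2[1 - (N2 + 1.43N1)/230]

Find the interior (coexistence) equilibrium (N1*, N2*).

Setting both brackets to zero gives the nullclines N1 + 0.419N2 = 146 and 1.43N1 + N2 = 230.
Substituting N2 = 230 - 1.43N1 into the first: N1(1 - 0.419·1.43) = 146 - 0.419·230.
So N1* = 49.6/0.401 = 124, and then N2* = 230 - 1.43·124 = 52.9.

N1* ≈ 124, N2* ≈ 52.9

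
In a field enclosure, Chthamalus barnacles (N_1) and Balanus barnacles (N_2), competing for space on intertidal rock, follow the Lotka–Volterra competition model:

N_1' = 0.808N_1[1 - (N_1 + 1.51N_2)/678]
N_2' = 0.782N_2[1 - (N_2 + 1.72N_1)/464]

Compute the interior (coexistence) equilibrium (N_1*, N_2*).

Setting both brackets to zero gives the nullclines N_1 + 1.51N_2 = 678 and 1.72N_1 + N_2 = 464.
Substituting N_2 = 464 - 1.72N_1 into the first: N_1(1 - 1.51·1.72) = 678 - 1.51·464.
So N_1* = -22.6/-1.6 = 14.2, and then N_2* = 464 - 1.72·14.2 = 440.

N_1* ≈ 14.2, N_2* ≈ 440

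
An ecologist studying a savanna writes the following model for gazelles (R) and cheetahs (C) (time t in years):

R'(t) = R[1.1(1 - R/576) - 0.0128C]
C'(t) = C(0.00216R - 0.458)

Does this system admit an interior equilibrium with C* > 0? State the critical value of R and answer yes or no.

Threshold R = 212; K > 212, so yes, the predator persists.

The predator equation gives dC/dt > 0 only when R > 0.458/0.00216 = 212.
Without the predator, R → K = 576. Since 576 > 212, the predator can invade and persist.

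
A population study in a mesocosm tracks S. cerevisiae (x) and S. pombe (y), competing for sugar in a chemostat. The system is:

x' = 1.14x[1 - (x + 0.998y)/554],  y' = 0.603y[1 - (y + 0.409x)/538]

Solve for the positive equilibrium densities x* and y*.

Setting both brackets to zero gives the nullclines x + 0.998y = 554 and 0.409x + y = 538.
Substituting y = 538 - 0.409x into the first: x(1 - 0.998·0.409) = 554 - 0.998·538.
So x* = 17.1/0.592 = 28.9, and then y* = 538 - 0.409·28.9 = 526.

x* ≈ 28.9, y* ≈ 526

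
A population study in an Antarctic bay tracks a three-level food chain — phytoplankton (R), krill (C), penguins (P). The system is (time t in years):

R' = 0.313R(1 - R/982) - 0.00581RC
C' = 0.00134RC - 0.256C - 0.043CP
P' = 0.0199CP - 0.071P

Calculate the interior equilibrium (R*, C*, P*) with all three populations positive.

From dP/dt = 0: 0.0199C* = 0.071, so C* = 3.57.
From dR/dt = 0: 0.313(1 - R*/982) = 0.00581·3.57, giving R* = 982·(1 - 0.0662) = 917.
From dC/dt = 0: 0.00134·917 - 0.256 = 0.043P*, so P* = 0.973/0.043 = 22.6.

R* ≈ 917, C* ≈ 3.57, P* ≈ 22.6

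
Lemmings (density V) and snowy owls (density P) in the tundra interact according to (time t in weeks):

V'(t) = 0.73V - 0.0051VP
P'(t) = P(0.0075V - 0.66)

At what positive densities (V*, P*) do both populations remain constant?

Set dP/dt = 0 with P > 0: 0.0075V - 0.66 = 0, so V* = 0.66/0.0075 = 88.
Set dV/dt = 0 with V > 0: 0.73 - 0.0051P = 0, so P* = 0.73/0.0051 = 143.

V* ≈ 88, P* ≈ 143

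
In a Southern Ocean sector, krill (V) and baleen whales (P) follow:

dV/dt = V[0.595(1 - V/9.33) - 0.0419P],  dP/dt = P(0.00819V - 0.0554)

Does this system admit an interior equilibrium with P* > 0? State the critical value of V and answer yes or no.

Threshold V = 6.76; K > 6.76, so yes, the predator persists.

The predator equation gives dP/dt > 0 only when V > 0.0554/0.00819 = 6.76.
Without the predator, V → K = 9.33. Since 9.33 > 6.76, the predator can invade and persist.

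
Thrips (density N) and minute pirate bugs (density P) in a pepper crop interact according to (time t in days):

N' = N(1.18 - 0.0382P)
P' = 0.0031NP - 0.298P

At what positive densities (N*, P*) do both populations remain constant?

N* ≈ 96.1, P* ≈ 30.9

Set dP/dt = 0 with P > 0: 0.0031N - 0.298 = 0, so N* = 0.298/0.0031 = 96.1.
Set dN/dt = 0 with N > 0: 1.18 - 0.0382P = 0, so P* = 1.18/0.0382 = 30.9.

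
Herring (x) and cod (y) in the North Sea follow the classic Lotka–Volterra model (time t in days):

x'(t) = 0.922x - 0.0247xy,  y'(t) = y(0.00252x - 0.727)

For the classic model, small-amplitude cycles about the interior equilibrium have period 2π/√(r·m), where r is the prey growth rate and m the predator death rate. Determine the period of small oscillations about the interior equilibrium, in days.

T ≈ 7.67 days

Here r = 0.922 and m = 0.727, so r·m = 0.67.
ω = √0.67 = 0.819 per day, hence T = 2π/ω ≈ 7.67 days.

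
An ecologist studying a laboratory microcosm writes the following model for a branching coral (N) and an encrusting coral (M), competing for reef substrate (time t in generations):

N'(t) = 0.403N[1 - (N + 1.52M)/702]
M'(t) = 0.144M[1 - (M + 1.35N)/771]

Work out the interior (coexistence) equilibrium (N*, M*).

N* ≈ 447, M* ≈ 168

Setting both brackets to zero gives the nullclines N + 1.52M = 702 and 1.35N + M = 771.
Substituting M = 771 - 1.35N into the first: N(1 - 1.52·1.35) = 702 - 1.52·771.
So N* = -470/-1.05 = 447, and then M* = 771 - 1.35·447 = 168.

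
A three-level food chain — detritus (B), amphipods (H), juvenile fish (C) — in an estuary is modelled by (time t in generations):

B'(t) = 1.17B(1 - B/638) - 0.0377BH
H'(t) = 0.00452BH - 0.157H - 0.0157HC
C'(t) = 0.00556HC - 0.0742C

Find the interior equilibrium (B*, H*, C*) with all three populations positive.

From dC/dt = 0: 0.00556H* = 0.0742, so H* = 13.3.
From dB/dt = 0: 1.17(1 - B*/638) = 0.0377·13.3, giving B* = 638·(1 - 0.43) = 364.
From dH/dt = 0: 0.00452·364 - 0.157 = 0.0157C*, so C* = 1.49/0.0157 = 94.7.

B* ≈ 364, H* ≈ 13.3, C* ≈ 94.7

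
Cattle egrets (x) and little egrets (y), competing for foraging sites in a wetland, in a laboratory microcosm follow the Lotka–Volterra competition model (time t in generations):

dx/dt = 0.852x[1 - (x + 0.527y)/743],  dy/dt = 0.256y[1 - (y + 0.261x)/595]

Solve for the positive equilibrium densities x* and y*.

x* ≈ 498, y* ≈ 465

Setting both brackets to zero gives the nullclines x + 0.527y = 743 and 0.261x + y = 595.
Substituting y = 595 - 0.261x into the first: x(1 - 0.527·0.261) = 743 - 0.527·595.
So x* = 429/0.862 = 498, and then y* = 595 - 0.261·498 = 465.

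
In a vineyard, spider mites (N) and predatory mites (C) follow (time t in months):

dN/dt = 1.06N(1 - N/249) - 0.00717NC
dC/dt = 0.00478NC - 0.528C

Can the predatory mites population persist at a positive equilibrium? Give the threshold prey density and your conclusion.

The predator equation gives dC/dt > 0 only when N > 0.528/0.00478 = 110.
Without the predator, N → K = 249. Since 249 > 110, the predator can invade and persist.

Threshold N = 110; K > 110, so yes, the predator persists.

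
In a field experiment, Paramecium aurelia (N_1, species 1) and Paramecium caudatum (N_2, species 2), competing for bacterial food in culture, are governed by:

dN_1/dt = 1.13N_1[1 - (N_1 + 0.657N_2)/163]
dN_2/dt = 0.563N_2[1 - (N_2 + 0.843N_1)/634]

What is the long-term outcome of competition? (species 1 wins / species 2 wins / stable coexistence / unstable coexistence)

Compare the nullcline intercepts: K1/α12 = 163/0.657 = 248 < K2 = 634; K2/α21 = 634/0.843 = 752 > K1 = 163.
Since the inequalities point opposite ways, species 2 can invade but species 1 cannot.

species 2 excludes species 1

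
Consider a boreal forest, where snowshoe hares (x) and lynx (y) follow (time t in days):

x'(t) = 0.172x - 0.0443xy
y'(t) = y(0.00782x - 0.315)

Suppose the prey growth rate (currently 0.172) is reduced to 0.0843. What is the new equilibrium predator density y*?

y* ≈ 1.9

At the interior fixed point, setting dx/dt = 0 with x > 0 fixes y* = (prey growth rate)/(xy coefficient) — independent of the other coefficients.
With the change, y* = 0.0843/0.0443 = 1.9; it falls from 3.88.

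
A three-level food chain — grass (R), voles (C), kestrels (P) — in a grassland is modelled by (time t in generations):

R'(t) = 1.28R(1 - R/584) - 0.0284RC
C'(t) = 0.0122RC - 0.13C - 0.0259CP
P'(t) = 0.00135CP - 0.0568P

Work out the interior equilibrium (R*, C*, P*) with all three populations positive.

R* ≈ 38.8, C* ≈ 42.1, P* ≈ 13.3

From dP/dt = 0: 0.00135C* = 0.0568, so C* = 42.1.
From dR/dt = 0: 1.28(1 - R*/584) = 0.0284·42.1, giving R* = 584·(1 - 0.934) = 38.8.
From dC/dt = 0: 0.0122·38.8 - 0.13 = 0.0259P*, so P* = 0.344/0.0259 = 13.3.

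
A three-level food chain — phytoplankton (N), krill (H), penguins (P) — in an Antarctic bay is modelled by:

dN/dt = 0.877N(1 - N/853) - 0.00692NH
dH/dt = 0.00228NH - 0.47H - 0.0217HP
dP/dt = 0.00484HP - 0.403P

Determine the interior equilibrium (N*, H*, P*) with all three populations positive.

N* ≈ 293, H* ≈ 83.3, P* ≈ 9.08

From dP/dt = 0: 0.00484H* = 0.403, so H* = 83.3.
From dN/dt = 0: 0.877(1 - N*/853) = 0.00692·83.3, giving N* = 853·(1 - 0.657) = 293.
From dH/dt = 0: 0.00228·293 - 0.47 = 0.0217P*, so P* = 0.197/0.0217 = 9.08.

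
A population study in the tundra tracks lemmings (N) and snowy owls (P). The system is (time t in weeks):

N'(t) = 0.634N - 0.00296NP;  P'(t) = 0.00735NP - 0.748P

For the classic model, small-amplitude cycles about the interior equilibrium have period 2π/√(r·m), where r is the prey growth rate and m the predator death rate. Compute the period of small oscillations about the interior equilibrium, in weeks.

T ≈ 9.12 weeks

Here r = 0.634 and m = 0.748, so r·m = 0.474.
ω = √0.474 = 0.689 per week, hence T = 2π/ω ≈ 9.12 weeks.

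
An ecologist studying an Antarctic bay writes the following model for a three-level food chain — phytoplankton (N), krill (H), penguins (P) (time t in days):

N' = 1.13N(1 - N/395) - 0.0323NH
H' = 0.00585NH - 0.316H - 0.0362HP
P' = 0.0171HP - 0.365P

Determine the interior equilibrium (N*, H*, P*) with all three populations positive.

From dP/dt = 0: 0.0171H* = 0.365, so H* = 21.3.
From dN/dt = 0: 1.13(1 - N*/395) = 0.0323·21.3, giving N* = 395·(1 - 0.61) = 154.
From dH/dt = 0: 0.00585·154 - 0.316 = 0.0362P*, so P* = 0.585/0.0362 = 16.2.

N* ≈ 154, H* ≈ 21.3, P* ≈ 16.2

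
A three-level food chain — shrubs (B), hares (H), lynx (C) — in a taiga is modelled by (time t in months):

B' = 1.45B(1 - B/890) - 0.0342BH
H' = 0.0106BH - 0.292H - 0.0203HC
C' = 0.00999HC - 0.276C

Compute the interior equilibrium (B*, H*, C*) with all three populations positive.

From dC/dt = 0: 0.00999H* = 0.276, so H* = 27.6.
From dB/dt = 0: 1.45(1 - B*/890) = 0.0342·27.6, giving B* = 890·(1 - 0.652) = 310.
From dH/dt = 0: 0.0106·310 - 0.292 = 0.0203C*, so C* = 2.99/0.0203 = 148.

B* ≈ 310, H* ≈ 27.6, C* ≈ 148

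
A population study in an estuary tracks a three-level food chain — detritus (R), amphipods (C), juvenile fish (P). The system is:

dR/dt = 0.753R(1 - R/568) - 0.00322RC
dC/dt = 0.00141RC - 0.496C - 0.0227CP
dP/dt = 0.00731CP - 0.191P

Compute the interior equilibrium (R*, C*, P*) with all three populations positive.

From dP/dt = 0: 0.00731C* = 0.191, so C* = 26.1.
From dR/dt = 0: 0.753(1 - R*/568) = 0.00322·26.1, giving R* = 568·(1 - 0.112) = 505.
From dC/dt = 0: 0.00141·505 - 0.496 = 0.0227P*, so P* = 0.215/0.0227 = 9.49.

R* ≈ 505, C* ≈ 26.1, P* ≈ 9.49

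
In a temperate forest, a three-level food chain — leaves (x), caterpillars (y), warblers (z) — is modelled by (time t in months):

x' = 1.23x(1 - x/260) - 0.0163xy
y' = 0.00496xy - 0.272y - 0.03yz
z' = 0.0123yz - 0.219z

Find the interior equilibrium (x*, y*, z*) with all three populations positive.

x* ≈ 199, y* ≈ 17.8, z* ≈ 23.8

From dz/dt = 0: 0.0123y* = 0.219, so y* = 17.8.
From dx/dt = 0: 1.23(1 - x*/260) = 0.0163·17.8, giving x* = 260·(1 - 0.236) = 199.
From dy/dt = 0: 0.00496·199 - 0.272 = 0.03z*, so z* = 0.713/0.03 = 23.8.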